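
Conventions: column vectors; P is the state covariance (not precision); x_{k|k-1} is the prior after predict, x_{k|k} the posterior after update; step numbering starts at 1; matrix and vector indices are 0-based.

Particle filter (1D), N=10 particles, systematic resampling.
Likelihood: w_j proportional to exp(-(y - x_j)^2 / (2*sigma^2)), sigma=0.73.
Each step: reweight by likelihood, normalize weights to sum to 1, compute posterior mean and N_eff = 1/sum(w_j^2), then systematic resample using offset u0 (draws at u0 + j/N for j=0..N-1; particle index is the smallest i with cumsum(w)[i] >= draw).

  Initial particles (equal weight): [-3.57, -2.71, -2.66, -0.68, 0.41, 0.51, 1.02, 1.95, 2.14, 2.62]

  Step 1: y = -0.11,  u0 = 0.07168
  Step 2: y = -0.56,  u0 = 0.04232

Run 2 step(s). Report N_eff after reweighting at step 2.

N_eff = 6.9918

step 1: w=[0.0000, 0.0007, 0.0009, 0.2898, 0.3050, 0.2740, 0.1186, 0.0073, 0.0034, 0.0004]  mean=0.2070  Neff=3.7570  idx=[3, 3, 3, 4, 4, 4, 5, 5, 6, 6]
step 2: w=[0.1944, 0.1944, 0.1944, 0.0815, 0.0815, 0.0815, 0.0673, 0.0673, 0.0189, 0.0189]  mean=-0.1890  Neff=6.9918  idx=[0, 0, 1, 1, 2, 2, 3, 4, 6, 7]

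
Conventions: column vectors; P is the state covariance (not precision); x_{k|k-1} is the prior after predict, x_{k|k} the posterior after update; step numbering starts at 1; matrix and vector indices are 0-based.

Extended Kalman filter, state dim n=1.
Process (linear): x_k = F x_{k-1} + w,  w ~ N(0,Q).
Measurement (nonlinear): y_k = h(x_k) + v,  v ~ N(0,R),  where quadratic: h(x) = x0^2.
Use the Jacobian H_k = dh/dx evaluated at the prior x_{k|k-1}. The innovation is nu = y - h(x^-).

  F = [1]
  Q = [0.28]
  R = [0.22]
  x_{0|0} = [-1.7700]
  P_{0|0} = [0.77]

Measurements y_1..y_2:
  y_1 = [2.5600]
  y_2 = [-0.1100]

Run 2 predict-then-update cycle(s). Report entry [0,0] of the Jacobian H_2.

step 1: x^-=[-1.7700]  P^-=[1.0500]  H_jac=[-3.5400]  S=[13.3782]  K=[-0.2778]  nu=[-0.5729]  x^+=[-1.6108]  P^+=[0.0173]
step 2: x^-=[-1.6108]  P^-=[0.2973]  H_jac=[-3.2217]  S=[3.3053]  K=[-0.2897]  nu=[-2.7048]  x^+=[-0.8271]  P^+=[0.0198]

H_jac[0,0] = -3.2217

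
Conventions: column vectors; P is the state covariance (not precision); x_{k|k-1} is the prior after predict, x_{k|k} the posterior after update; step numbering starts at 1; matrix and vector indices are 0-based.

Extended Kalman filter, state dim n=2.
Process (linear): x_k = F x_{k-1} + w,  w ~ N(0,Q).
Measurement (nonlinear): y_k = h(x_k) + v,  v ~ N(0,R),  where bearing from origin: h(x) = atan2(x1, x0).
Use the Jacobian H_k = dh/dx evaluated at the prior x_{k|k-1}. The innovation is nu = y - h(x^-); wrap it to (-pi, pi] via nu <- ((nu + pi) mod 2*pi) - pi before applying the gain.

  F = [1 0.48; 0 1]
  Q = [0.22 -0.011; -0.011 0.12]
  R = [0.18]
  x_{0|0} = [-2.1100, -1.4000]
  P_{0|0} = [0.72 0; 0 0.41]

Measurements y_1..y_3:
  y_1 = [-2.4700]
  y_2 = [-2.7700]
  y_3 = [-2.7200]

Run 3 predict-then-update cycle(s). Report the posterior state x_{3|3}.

step 1: x^-=[-2.7820, -1.4000]  P^-=[1.0345 0.1858; 0.1858 0.5300]  H_jac=[0.1443 -0.2868]  S=[0.2298]  K=[0.4179; -0.5449]  nu=[0.2054]  x^+=[-2.6962, -1.5119]  P^+=[0.9943 0.2381; 0.2381 0.4618]
step 2: x^-=[-3.4219, -1.5119]  P^-=[1.5493 0.4488; 0.4488 0.5818]  H_jac=[0.1080 -0.2445]  S=[0.2092]  K=[0.2756; -0.4483]  nu=[-0.0444]  x^+=[-3.4341, -1.4920]  P^+=[1.5334 0.4746; 0.4746 0.5397]
step 3: x^-=[-4.1503, -1.4920]  P^-=[2.3334 0.7227; 0.7227 0.6597]  H_jac=[0.0767 -0.2134]  S=[0.2001]  K=[0.1238; -0.4265]  nu=[0.0765]  x^+=[-4.1408, -1.5246]  P^+=[2.3304 0.7333; 0.7333 0.6234]

x_post = [-4.1408, -1.5246]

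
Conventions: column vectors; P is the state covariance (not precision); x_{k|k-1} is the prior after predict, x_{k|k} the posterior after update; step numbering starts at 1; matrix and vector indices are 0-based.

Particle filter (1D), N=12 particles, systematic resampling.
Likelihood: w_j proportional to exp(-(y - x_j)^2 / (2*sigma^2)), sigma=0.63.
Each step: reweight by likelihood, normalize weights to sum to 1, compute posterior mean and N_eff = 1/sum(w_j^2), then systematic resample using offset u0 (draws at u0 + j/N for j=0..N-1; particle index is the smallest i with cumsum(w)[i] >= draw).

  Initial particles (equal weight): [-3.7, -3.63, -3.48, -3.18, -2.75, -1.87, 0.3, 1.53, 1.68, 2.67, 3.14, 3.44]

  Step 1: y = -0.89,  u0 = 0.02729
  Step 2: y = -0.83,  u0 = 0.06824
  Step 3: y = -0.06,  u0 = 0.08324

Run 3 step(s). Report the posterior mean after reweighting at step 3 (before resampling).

step 1: w=[0.0001, 0.0002, 0.0004, 0.0028, 0.0266, 0.6193, 0.3488, 0.0013, 0.0005, 0.0000, 0.0000, 0.0000]  mean=-1.1351  Neff=1.9766  idx=[4, 5, 5, 5, 5, 5, 5, 5, 6, 6, 6, 6]
step 2: w=[0.0037, 0.0984, 0.0984, 0.0984, 0.0984, 0.0984, 0.0984, 0.0984, 0.0769, 0.0769, 0.0769, 0.0769]  mean=-1.2056  Neff=10.9381  idx=[1, 2, 3, 4, 5, 5, 6, 7, 8, 9, 10, 11]
step 3: w=[0.0046, 0.0046, 0.0046, 0.0046, 0.0046, 0.0046, 0.0046, 0.0046, 0.2409, 0.2409, 0.2409, 0.2409]  mean=0.2206  Neff=4.3065  idx=[8, 8, 8, 9, 9, 9, 10, 10, 10, 11, 11, 11]

post_mean = 0.2206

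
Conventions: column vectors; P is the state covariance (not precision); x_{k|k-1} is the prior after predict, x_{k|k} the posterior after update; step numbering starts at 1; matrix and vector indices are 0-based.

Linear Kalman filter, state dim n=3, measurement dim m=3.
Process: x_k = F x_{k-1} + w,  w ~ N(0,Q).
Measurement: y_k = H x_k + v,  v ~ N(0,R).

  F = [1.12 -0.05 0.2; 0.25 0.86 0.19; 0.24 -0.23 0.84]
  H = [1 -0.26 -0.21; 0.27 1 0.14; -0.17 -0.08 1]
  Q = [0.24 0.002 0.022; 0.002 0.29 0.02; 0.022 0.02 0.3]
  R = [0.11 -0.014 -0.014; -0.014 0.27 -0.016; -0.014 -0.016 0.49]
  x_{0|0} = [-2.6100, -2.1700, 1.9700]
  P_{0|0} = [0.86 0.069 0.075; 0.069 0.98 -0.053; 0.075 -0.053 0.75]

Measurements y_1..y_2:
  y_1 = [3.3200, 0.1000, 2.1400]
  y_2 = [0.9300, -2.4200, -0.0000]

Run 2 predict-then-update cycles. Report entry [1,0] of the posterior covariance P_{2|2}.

step 1: x^-=[-2.4207, -2.1444, 1.5275]  P^-=[1.3782 0.3059 0.4507; 0.3059 1.1151 -0.0091; 0.4507 -0.0091 0.9737]  S=[1.2572 0.3637 0.0284; 0.3637 1.7014 0.0112; 0.0284 0.0112 1.3672]  K=[0.8839 0.2458 0.1200; -0.1993 0.7466 -0.1119; 0.1512 0.1097 0.6526]  nu=[5.5039, 2.6841, 0.0294]  x^+=[3.1074, -1.2406, 2.6733]  P^+=[0.1088 0.0140 0.0621; 0.0140 0.2087 -0.0449; 0.0621 -0.0449 0.3229]
step 2: x^-=[4.0770, 0.2179, 3.2767]  P^-=[0.4170 0.0581 0.1695; 0.0581 0.4600 0.0243; 0.1695 0.0243 0.5860]  S=[0.4853 0.0239 -0.0309; 0.0239 0.8229 0.0647; -0.0309 0.0647 1.0310]  K=[0.7512 0.2065 0.1006; -0.1705 0.5922 -0.0640; 0.1096 0.1397 0.5330]  nu=[-2.4023, -4.1974, -2.5662]  x^+=[1.1474, -1.6940, 1.0592]  P^+=[0.0922 0.0114 0.0521; 0.0114 0.1635 -0.0234; 0.0521 -0.0234 0.2644]

P_post[1,0] = 0.0114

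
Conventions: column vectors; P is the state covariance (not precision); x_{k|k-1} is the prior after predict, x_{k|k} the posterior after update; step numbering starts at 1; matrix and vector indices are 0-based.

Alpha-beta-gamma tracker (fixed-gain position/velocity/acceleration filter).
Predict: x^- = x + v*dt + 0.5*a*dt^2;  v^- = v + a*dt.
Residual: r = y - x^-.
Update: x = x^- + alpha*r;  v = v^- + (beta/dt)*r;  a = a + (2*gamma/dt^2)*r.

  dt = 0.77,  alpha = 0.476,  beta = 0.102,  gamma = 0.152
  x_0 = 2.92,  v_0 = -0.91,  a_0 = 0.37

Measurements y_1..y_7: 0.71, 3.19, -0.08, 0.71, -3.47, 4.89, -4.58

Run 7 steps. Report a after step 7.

step 1: x_pred=2.3290  r=-1.6190  x^+=1.5583  v^+=-0.8396  a^+=-0.4601
step 2: x_pred=0.7755  r=2.4145  x^+=1.9248  v^+=-0.8740  a^+=0.7779
step 3: x_pred=1.4824  r=-1.5624  x^+=0.7387  v^+=-0.4820  a^+=-0.0232
step 4: x_pred=0.3607  r=0.3493  x^+=0.5270  v^+=-0.4536  a^+=0.1559
step 5: x_pred=0.2239  r=-3.6939  x^+=-1.5344  v^+=-0.8229  a^+=-1.7381
step 6: x_pred=-2.6833  r=7.5733  x^+=0.9216  v^+=-1.1580  a^+=2.1450
step 7: x_pred=0.6658  r=-5.2458  x^+=-1.8312  v^+=-0.2013  a^+=-0.5447

a_post = -0.5447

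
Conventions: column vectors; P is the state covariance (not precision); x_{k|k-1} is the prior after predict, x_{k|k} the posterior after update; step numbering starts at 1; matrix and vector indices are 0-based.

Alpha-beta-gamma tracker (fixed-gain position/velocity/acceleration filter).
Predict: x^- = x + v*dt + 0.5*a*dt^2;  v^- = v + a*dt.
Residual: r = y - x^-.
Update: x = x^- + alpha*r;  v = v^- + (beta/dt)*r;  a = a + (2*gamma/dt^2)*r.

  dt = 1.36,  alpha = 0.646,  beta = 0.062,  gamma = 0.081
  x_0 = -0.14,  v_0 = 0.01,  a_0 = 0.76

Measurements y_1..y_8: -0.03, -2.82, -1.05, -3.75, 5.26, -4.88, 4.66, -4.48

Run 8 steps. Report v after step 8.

v_post = -1.2804

step 1: x_pred=0.5764  r=-0.6064  x^+=0.1847  v^+=1.0160  a^+=0.7069
step 2: x_pred=2.2201  r=-5.0401  x^+=-1.0358  v^+=1.7475  a^+=0.2654
step 3: x_pred=1.5863  r=-2.6363  x^+=-0.1167  v^+=1.9884  a^+=0.0345
step 4: x_pred=2.6194  r=-6.3694  x^+=-1.4952  v^+=1.7449  a^+=-0.5233
step 5: x_pred=0.3939  r=4.8661  x^+=3.5374  v^+=1.2550  a^+=-0.0971
step 6: x_pred=5.1544  r=-10.0344  x^+=-1.3278  v^+=0.6655  a^+=-0.9760
step 7: x_pred=-1.3254  r=5.9854  x^+=2.5412  v^+=-0.3890  a^+=-0.4518
step 8: x_pred=1.5943  r=-6.0743  x^+=-2.3297  v^+=-1.2804  a^+=-0.9838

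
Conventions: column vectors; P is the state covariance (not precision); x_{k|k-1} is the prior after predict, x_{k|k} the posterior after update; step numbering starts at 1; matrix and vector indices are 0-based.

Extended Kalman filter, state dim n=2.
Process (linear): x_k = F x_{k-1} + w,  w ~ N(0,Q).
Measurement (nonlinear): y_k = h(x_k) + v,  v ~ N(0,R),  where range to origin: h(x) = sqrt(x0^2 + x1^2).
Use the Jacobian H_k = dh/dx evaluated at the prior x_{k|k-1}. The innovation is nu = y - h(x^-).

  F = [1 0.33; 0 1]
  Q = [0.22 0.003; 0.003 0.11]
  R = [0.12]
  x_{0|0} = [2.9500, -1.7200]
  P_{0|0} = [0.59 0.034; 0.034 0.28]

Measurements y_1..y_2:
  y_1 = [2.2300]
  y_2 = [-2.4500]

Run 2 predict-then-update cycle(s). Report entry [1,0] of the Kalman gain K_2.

K[1,0] = -0.4679

step 1: x^-=[2.3824, -1.7200]  P^-=[0.8629 0.1294; 0.1294 0.3900]  H_jac=[0.8108 -0.5854]  S=[0.6981]  K=[0.8938; -0.1767]  nu=[-0.7084]  x^+=[1.7493, -1.5948]  P^+=[0.3053 0.2397; 0.2397 0.3682]
step 2: x^-=[1.2230, -1.5948]  P^-=[0.7236 0.3642; 0.3642 0.4782]  H_jac=[0.6085 -0.7935]  S=[0.3374]  K=[0.4486; -0.4679]  nu=[-4.4597]  x^+=[-0.7776, 0.4920]  P^+=[0.6557 0.4350; 0.4350 0.4043]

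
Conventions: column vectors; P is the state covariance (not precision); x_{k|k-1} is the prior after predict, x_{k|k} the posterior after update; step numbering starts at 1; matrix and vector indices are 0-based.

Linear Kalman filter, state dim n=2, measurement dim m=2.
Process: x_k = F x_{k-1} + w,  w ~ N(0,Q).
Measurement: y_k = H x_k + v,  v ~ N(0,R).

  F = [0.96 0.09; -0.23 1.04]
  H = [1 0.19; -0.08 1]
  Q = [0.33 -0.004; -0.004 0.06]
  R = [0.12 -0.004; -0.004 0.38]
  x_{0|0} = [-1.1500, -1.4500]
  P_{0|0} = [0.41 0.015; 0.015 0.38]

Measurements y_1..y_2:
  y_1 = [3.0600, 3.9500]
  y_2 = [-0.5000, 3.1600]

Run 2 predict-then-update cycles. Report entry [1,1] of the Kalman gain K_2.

K[1,1] = 0.4481

step 1: x^-=[-1.2345, -1.2435]  P^-=[0.7135 -0.0443; -0.0443 0.4855]  S=[0.8342 -0.0125; -0.0125 0.8772]  K=[0.8437 -0.1036; 0.0658 0.5585]  nu=[4.5308, 5.0947]  x^+=[2.0603, 1.9000]  P^+=[0.1081 -0.0341; -0.0341 0.2092]
step 2: x^-=[2.1489, 1.5022]  P^-=[0.4255 -0.0416; -0.0416 0.3083]  S=[0.5408 -0.0204; -0.0204 0.6977]  K=[0.7689 -0.0859; 0.0483 0.4481]  nu=[-2.9343, 1.8297]  x^+=[-0.2645, 2.1803]  P^+=[0.0979 -0.0279; -0.0279 0.1679]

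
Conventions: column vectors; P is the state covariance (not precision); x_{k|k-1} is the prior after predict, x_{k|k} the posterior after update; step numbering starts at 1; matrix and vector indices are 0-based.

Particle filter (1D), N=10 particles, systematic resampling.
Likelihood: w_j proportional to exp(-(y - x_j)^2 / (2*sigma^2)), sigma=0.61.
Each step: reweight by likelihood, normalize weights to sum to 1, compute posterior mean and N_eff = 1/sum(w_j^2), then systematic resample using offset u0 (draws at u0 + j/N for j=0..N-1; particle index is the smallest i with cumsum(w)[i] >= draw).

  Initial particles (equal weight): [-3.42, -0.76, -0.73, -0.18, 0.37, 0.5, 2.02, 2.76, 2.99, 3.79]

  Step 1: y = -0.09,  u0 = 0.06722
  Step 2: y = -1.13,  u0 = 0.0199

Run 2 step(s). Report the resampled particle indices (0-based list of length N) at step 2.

step 1: w=[0.0000, 0.1566, 0.1650, 0.2831, 0.2153, 0.1793, 0.0007, 0.0000, 0.0000, 0.0000]  mean=-0.1196  Neff=4.7532  idx=[1, 2, 2, 3, 3, 3, 4, 4, 5, 5]
step 2: w=[0.2383, 0.2310, 0.2310, 0.0852, 0.0852, 0.0852, 0.0139, 0.0139, 0.0081, 0.0081]  mean=-0.5461  Neff=5.3804  idx=[0, 0, 0, 1, 1, 2, 2, 3, 4, 5]

resampled_idx = [0, 0, 0, 1, 1, 2, 2, 3, 4, 5]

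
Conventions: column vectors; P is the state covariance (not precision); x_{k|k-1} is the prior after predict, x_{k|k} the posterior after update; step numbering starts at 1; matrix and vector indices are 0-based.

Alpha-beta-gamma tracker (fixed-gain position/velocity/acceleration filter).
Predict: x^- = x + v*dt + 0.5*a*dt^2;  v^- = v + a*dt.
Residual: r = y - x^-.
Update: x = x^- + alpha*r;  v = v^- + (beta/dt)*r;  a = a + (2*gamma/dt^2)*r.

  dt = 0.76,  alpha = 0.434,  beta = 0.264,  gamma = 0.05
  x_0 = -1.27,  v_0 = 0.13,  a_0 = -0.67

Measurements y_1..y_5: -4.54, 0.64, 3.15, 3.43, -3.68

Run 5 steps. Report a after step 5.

a_post = -0.2456

step 1: x_pred=-1.3647  r=-3.1753  x^+=-2.7428  v^+=-1.4822  a^+=-1.2197
step 2: x_pred=-4.2215  r=4.8615  x^+=-2.1116  v^+=-0.7205  a^+=-0.3781
step 3: x_pred=-2.7684  r=5.9184  x^+=-0.1998  v^+=1.0481  a^+=0.6466
step 4: x_pred=0.7835  r=2.6465  x^+=1.9321  v^+=2.4588  a^+=1.1048
step 5: x_pred=4.1198  r=-7.7998  x^+=0.7347  v^+=0.5890  a^+=-0.2456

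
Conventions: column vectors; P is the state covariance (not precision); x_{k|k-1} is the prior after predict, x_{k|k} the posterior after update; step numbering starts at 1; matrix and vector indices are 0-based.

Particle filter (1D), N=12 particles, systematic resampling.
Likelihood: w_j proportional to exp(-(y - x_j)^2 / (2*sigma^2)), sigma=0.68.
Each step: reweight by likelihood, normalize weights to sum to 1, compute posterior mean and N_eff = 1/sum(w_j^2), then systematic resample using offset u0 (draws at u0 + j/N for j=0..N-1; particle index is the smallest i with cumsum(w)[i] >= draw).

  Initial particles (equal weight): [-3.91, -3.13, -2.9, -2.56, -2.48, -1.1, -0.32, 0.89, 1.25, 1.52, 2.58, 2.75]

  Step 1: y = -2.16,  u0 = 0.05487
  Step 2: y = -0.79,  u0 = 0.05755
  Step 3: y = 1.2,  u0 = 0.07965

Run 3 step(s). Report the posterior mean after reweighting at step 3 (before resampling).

post_mean = -1.1001

step 1: w=[0.0121, 0.1201, 0.1838, 0.2795, 0.2974, 0.0986, 0.0085, 0.0000, 0.0000, 0.0000, 0.0000, 0.0000]  mean=-2.5204  Neff=4.4507  idx=[1, 2, 2, 2, 3, 3, 3, 4, 4, 4, 4, 5]
step 2: w=[0.0022, 0.0067, 0.0067, 0.0067, 0.0279, 0.0279, 0.0279, 0.0376, 0.0376, 0.0376, 0.0376, 0.7436]  mean=-1.4703  Neff=1.7821  idx=[5, 7, 10, 11, 11, 11, 11, 11, 11, 11, 11, 11]
step 3: w=[0.0000, 0.0000, 0.0000, 0.1111, 0.1111, 0.1111, 0.1111, 0.1111, 0.1111, 0.1111, 0.1111, 0.1111]  mean=-1.1001  Neff=9.0007  idx=[3, 4, 5, 5, 6, 7, 8, 8, 9, 10, 11, 11]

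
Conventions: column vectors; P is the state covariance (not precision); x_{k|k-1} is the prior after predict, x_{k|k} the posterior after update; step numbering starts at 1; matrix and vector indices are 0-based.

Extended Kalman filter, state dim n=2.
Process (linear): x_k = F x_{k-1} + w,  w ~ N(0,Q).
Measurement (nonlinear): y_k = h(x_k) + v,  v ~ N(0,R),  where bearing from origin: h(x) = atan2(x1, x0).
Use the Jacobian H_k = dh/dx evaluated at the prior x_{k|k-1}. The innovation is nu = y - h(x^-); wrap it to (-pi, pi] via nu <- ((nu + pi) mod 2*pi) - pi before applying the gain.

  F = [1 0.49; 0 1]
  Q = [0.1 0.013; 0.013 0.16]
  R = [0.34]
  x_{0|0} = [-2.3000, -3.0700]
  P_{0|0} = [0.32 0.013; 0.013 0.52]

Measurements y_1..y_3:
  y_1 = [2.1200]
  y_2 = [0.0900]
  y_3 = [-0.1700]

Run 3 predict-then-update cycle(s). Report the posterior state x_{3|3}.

x_post = [-7.0300, -3.7231]

step 1: x^-=[-3.8043, -3.0700]  P^-=[0.5576 0.2808; 0.2808 0.6800]  H_jac=[0.1285 -0.1592]  S=[0.3549]  K=[0.0759; -0.2033]  nu=[-1.7006]  x^+=[-3.9333, -2.7242]  P^+=[0.5555 0.2863; 0.2863 0.6653]
step 2: x^-=[-5.2682, -2.7242]  P^-=[1.0958 0.6253; 0.6253 0.8253]  H_jac=[0.0774 -0.1498]  S=[0.3506]  K=[-0.0250; -0.2145]  nu=[2.7544]  x^+=[-5.3372, -3.3149]  P^+=[1.0956 0.6234; 0.6234 0.8092]
step 3: x^-=[-6.9614, -3.3149]  P^-=[2.0008 1.0329; 1.0329 0.9692]  H_jac=[0.0558 -0.1171]  S=[0.3460]  K=[-0.0271; -0.1615]  nu=[2.5272]  x^+=[-7.0300, -3.7231]  P^+=[2.0006 1.0314; 1.0314 0.9602]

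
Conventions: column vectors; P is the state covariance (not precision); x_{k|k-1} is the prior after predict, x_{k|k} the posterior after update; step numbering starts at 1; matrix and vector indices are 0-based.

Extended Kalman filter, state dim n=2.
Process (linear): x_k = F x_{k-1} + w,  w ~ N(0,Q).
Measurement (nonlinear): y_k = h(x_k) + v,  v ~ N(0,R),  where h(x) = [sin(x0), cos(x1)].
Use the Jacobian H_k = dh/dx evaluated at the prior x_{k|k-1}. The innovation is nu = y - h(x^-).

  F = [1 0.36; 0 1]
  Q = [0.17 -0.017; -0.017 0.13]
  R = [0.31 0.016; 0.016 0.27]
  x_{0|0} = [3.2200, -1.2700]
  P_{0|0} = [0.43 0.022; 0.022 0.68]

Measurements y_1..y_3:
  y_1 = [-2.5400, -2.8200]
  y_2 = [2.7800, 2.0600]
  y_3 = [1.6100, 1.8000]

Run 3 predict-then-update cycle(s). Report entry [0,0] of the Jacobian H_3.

step 1: x^-=[2.7628, -1.2700]  P^-=[0.7040 0.2498; 0.2498 0.8100]  H_jac=[-0.9291 0.0000; 0.0000 0.9551]  S=[0.9177 -0.2057; -0.2057 1.0089]  K=[-0.6913 0.0956; -0.0849 0.7495]  nu=[-2.9098, -3.1163]  x^+=[4.4766, -3.3585]  P^+=[0.2290 0.0154; 0.0154 0.2105]
step 2: x^-=[3.2675, -3.3585]  P^-=[0.4374 0.0742; 0.0742 0.3405]  H_jac=[-0.9921 0.0000; 0.0000 -0.2152]  S=[0.7405 0.0318; 0.0318 0.2858]  K=[-0.5864 0.0095; -0.0888 -0.2465]  nu=[2.9056, 3.0366]  x^+=[1.5924, -4.3651]  P^+=[0.1831 0.0317; 0.0317 0.3159]
step 3: x^-=[0.0210, -4.3651]  P^-=[0.4169 0.1284; 0.1284 0.4459]  H_jac=[0.9998 0.0000; 0.0000 -0.9403]  S=[0.7267 -0.1047; -0.1047 0.6642]  K=[0.5601 -0.0935; 0.0877 -0.6174]  nu=[1.5890, 2.1404]  x^+=[0.7108, -5.5470]  P^+=[0.1722 0.0173; 0.0173 0.1758]

H_jac[0,0] = 0.9998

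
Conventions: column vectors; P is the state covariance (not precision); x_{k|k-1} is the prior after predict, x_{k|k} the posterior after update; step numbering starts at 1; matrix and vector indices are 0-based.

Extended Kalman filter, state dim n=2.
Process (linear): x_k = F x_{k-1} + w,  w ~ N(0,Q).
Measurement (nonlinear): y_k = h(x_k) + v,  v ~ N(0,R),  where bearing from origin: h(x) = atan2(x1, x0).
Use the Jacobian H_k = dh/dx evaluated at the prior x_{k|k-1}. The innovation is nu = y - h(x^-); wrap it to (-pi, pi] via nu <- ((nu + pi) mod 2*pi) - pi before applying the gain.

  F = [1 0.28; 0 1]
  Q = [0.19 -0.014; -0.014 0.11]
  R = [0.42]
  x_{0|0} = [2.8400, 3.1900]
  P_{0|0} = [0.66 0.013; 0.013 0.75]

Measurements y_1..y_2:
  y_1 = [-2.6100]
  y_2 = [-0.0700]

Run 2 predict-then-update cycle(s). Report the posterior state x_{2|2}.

step 1: x^-=[3.7332, 3.1900]  P^-=[0.9161 0.2090; 0.2090 0.8600]  H_jac=[-0.1323 0.1548]  S=[0.4481]  K=[-0.1983; 0.2354]  nu=[2.9661]  x^+=[3.1452, 3.8883]  P^+=[0.8985 0.2299; 0.2299 0.8352]
step 2: x^-=[4.2339, 3.8883]  P^-=[1.2827 0.4498; 0.4498 0.9452]  H_jac=[-0.1177 0.1281]  S=[0.4397]  K=[-0.2122; 0.1550]  nu=[-0.8129]  x^+=[4.4064, 3.7623]  P^+=[1.2629 0.4642; 0.4642 0.9346]

x_post = [4.4064, 3.7623]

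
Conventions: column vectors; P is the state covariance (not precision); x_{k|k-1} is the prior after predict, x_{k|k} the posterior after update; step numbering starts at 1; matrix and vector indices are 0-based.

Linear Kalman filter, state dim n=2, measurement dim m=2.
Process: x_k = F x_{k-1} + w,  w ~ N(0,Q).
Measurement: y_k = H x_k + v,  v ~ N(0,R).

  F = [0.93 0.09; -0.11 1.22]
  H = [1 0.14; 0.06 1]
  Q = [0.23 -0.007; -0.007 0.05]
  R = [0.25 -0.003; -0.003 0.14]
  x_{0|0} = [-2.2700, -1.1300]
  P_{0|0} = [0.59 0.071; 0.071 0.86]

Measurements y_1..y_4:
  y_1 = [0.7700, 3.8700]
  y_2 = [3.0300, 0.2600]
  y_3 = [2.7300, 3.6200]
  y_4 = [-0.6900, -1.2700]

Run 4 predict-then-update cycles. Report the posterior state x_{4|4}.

x_post = [0.5100, 0.6803]

step 1: x^-=[-2.2128, -1.1289]  P^-=[0.7591 0.1069; 0.1069 1.3181]  S=[1.0649 0.3349; 0.3349 1.4737]  K=[0.7478 -0.0665; -0.0097 0.9010]  nu=[3.1408, 5.1317]  x^+=[-0.2052, 3.4643]  P^+=[0.1904 -0.0230; -0.0230 0.1275]
step 2: x^-=[0.1210, 4.2490]  P^-=[0.3918 -0.0383; -0.0383 0.2483]  S=[0.6360 0.0166; 0.0166 0.3851]  K=[0.6094 -0.0648; -0.0223 0.6397]  nu=[2.3141, -3.9963]  x^+=[1.7900, 1.6408]  P^+=[0.1554 -0.0202; -0.0202 0.0908]
step 3: x^-=[1.8124, 1.8048]  P^-=[0.3617 -0.0357; -0.0357 0.1925]  S=[0.6055 0.0097; 0.0097 0.3295]  K=[0.5901 -0.0597; -0.0236 0.5784]  nu=[0.6650, 1.7064]  x^+=[2.1029, 2.7761]  P^+=[0.1504 -0.0192; -0.0192 0.0822]
step 4: x^-=[2.2055, 3.1556]  P^-=[0.3575 -0.0349; -0.0349 0.1793]  S=[0.6013 0.0084; 0.0084 0.3164]  K=[0.5873 -0.0580; -0.0241 0.5607]  nu=[-3.3373, -4.5579]  x^+=[0.5100, 0.6803]  P^+=[0.1496 -0.0189; -0.0189 0.0797]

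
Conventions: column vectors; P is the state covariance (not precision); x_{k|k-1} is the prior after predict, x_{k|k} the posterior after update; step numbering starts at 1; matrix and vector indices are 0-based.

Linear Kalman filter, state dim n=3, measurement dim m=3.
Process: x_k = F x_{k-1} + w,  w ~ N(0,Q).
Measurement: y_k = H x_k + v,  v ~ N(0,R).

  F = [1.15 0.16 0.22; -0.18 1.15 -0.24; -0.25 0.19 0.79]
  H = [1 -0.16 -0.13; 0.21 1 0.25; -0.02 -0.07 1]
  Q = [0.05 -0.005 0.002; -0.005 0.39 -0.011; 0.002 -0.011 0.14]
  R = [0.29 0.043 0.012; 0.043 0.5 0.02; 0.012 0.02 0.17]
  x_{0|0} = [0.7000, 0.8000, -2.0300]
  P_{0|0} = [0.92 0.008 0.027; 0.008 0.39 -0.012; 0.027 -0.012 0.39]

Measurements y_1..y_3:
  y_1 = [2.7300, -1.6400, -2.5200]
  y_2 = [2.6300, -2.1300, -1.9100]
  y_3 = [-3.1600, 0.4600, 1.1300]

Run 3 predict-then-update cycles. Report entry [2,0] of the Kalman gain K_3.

step 1: x^-=[0.4864, 1.2812, -1.6267]  P^-=[1.3113 -0.1450 -0.1604; -0.1450 0.9637 0.0265; -0.1604 0.0265 0.4400]  S=[1.7226 -0.0305 -0.2158; -0.0305 1.4845 0.0552; -0.2158 0.0552 0.6175]  K=[0.7859 0.0776 -0.0181; -0.1875 0.6361 -0.1840; -0.0408 0.0425 0.6966]  nu=[2.2371, -2.6167, -0.7939]  x^+=[2.0559, -0.6566, -2.3822]  P^+=[0.2359 0.0192 0.0140; 0.0192 0.3021 0.0007; 0.0140 0.0007 0.1191]
step 2: x^-=[1.7351, -0.5534, -2.5207]  P^-=[0.3897 0.0161 -0.0205; 0.0161 0.7969 0.0363; -0.0205 0.0363 0.2329]  S=[0.7057 -0.0055 -0.0442; -0.0055 1.3514 0.0517; -0.0442 0.0517 0.4027]  K=[0.5515 0.0717 -0.0216; -0.1690 0.6038 -0.1452; -0.0446 0.0451 0.5623]  nu=[0.4787, -1.3108, 0.6066]  x^+=[1.8920, -1.5139, -2.2600]  P^+=[0.1674 0.0217 0.0092; 0.0217 0.2857 0.0058; 0.0092 0.0058 0.0965]
step 3: x^-=[1.4364, -1.5391, -2.5460]  P^-=[0.2965 0.0342 -0.0079; 0.0342 0.7675 0.0379; -0.0079 0.0379 0.2171]  S=[0.6025 0.0002 -0.0295; 0.0002 1.3266 0.0537; -0.0295 0.0537 0.3860]  K=[0.4839 0.0717 -0.0151; -0.1623 0.5967 -0.1382; -0.0434 0.0461 0.5461]  nu=[-5.1736, 2.3340, 3.5970]  x^+=[-0.9543, 0.1961, -0.2499]  P^+=[0.1481 0.0230 0.0092; 0.0230 0.2821 0.0067; 0.0092 0.0067 0.0939]

K[2,0] = -0.0434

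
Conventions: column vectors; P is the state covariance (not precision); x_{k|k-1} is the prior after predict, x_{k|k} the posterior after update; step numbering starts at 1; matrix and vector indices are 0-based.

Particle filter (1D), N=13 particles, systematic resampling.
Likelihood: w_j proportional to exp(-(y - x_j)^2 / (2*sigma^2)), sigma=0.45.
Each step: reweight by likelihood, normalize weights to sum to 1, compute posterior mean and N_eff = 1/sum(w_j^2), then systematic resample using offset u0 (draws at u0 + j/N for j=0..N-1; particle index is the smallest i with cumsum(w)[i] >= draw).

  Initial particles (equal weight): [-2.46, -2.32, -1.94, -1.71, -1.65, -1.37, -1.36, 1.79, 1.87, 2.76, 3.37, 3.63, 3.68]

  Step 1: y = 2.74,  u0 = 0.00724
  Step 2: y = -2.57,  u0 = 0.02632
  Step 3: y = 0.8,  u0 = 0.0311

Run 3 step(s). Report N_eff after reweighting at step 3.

step 1: w=[0.0000, 0.0000, 0.0000, 0.0000, 0.0000, 0.0000, 0.0000, 0.0570, 0.0816, 0.5284, 0.1985, 0.0748, 0.0597]  mean=2.8732  Neff=2.9613  idx=[7, 8, 9, 9, 9, 9, 9, 9, 9, 10, 10, 10, 11]
step 2: w=[0.8505, 0.1495, 0.0000, 0.0000, 0.0000, 0.0000, 0.0000, 0.0000, 0.0000, 0.0000, 0.0000, 0.0000, 0.0000]  mean=1.8020  Neff=1.3411  idx=[0, 0, 0, 0, 0, 0, 0, 0, 0, 0, 0, 1, 1]
step 3: w=[0.0811, 0.0811, 0.0811, 0.0811, 0.0811, 0.0811, 0.0811, 0.0811, 0.0811, 0.0811, 0.0811, 0.0540, 0.0540]  mean=1.7986  Neff=12.7932  idx=[0, 1, 2, 3, 4, 5, 6, 7, 7, 8, 9, 10, 12]

N_eff = 12.7932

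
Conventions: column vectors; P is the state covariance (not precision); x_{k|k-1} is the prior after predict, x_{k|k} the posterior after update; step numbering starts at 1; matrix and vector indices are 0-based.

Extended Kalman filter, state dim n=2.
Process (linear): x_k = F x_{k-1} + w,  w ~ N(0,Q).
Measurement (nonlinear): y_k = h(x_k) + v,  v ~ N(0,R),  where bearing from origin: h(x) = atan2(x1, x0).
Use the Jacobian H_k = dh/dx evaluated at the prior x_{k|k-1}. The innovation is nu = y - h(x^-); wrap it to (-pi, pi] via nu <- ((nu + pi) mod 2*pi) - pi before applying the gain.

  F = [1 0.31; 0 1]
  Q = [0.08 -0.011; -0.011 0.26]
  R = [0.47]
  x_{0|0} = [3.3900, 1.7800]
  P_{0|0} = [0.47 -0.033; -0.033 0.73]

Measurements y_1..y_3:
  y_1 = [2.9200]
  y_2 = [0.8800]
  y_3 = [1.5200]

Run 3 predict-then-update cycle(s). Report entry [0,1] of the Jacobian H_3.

step 1: x^-=[3.9418, 1.7800]  P^-=[0.5997 0.1823; 0.1823 0.9900]  H_jac=[-0.0952 0.2107]  S=[0.5121]  K=[-0.0364; 0.3735]  nu=[2.4958]  x^+=[3.8509, 2.7122]  P^+=[0.5990 0.1893; 0.1893 0.9186]
step 2: x^-=[4.6917, 2.7122]  P^-=[0.8846 0.4630; 0.4630 1.1786]  H_jac=[-0.0924 0.1598]  S=[0.4940]  K=[-0.0156; 0.2946]  nu=[0.3558]  x^+=[4.6861, 2.8171]  P^+=[0.8845 0.4653; 0.4653 1.1357]
step 3: x^-=[5.5594, 2.8171]  P^-=[1.3621 0.8064; 0.8064 1.3957]  H_jac=[-0.0725 0.1431]  S=[0.4890]  K=[0.0340; 0.2889]  nu=[1.0510]  x^+=[5.5951, 3.1207]  P^+=[1.3616 0.8016; 0.8016 1.3549]

H_jac[0,1] = 0.1431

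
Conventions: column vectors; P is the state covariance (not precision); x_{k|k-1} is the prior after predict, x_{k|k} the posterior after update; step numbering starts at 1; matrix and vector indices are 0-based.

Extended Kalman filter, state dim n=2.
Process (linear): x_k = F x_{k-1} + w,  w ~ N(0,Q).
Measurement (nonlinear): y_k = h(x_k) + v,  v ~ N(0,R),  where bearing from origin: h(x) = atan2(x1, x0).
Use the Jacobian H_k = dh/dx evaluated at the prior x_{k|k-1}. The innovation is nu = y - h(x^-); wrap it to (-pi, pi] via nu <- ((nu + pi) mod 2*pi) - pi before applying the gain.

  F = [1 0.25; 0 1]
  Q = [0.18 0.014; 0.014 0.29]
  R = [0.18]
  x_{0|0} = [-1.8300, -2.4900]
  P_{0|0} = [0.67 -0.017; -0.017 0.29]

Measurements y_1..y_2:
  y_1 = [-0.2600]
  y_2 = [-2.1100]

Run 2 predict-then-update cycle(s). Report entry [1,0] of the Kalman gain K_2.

K[1,0] = -0.1607

step 1: x^-=[-2.4525, -2.4900]  P^-=[0.8596 0.0695; 0.0695 0.5800]  H_jac=[0.2039 -0.2008]  S=[0.2334]  K=[0.6910; -0.4382]  nu=[2.0886]  x^+=[-1.0093, -3.4053]  P^+=[0.7482 0.1402; 0.1402 0.5352]
step 2: x^-=[-1.8607, -3.4053]  P^-=[1.0317 0.2880; 0.2880 0.8252]  H_jac=[0.2261 -0.1236]  S=[0.2293]  K=[0.8625; -0.1607]  nu=[-0.0391]  x^+=[-1.8944, -3.3990]  P^+=[0.8612 0.3197; 0.3197 0.8193]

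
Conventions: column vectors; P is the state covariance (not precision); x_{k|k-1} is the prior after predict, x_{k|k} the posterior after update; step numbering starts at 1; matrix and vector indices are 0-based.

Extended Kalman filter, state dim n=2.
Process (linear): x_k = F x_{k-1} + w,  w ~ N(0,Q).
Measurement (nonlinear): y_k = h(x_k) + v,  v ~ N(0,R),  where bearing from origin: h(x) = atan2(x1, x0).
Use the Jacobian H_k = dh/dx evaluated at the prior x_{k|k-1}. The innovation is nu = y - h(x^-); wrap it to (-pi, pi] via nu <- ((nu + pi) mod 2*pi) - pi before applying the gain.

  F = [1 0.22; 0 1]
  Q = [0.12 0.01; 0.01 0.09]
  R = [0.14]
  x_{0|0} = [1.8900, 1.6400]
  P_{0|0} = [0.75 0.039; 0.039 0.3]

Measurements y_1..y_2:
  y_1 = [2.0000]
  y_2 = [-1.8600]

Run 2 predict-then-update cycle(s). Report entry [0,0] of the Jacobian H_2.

step 1: x^-=[2.2508, 1.6400]  P^-=[0.9017 0.1150; 0.1150 0.3900]  H_jac=[-0.2115 0.2902]  S=[0.1991]  K=[-0.7902; 0.4464]  nu=[1.3703]  x^+=[1.1680, 2.2518]  P^+=[0.7774 0.1852; 0.1852 0.3503]
step 2: x^-=[1.6633, 2.2518]  P^-=[0.9958 0.2723; 0.2723 0.4403]  H_jac=[-0.2873 0.2122]  S=[0.2088]  K=[-1.0934; 0.0729]  nu=[-2.7946]  x^+=[4.7188, 2.0481]  P^+=[0.7462 0.2889; 0.2889 0.4392]

H_jac[0,0] = -0.2873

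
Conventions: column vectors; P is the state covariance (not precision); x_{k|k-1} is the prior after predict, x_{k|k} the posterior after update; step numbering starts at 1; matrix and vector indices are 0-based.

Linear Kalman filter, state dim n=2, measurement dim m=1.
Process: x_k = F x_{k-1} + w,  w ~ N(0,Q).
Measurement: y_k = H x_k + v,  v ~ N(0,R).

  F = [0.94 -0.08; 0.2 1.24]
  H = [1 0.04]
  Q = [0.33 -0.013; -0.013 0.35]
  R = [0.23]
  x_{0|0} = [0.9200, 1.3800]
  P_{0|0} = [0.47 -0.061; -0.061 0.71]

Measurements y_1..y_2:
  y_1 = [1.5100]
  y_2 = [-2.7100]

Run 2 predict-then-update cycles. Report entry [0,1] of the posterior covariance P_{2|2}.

P_post[0,1] = -0.1286

step 1: x^-=[0.7544, 1.8952]  P^-=[0.7590 -0.0652; -0.0652 1.4302]  S=[0.9861]  K=[0.7671; -0.0081]  nu=[0.6798]  x^+=[1.2759, 1.8897]  P^+=[0.1788 -0.0591; -0.0591 1.4302]
step 2: x^-=[1.0481, 2.5984]  P^-=[0.5060 -0.1892; -0.1892 2.5269]  S=[0.7249]  K=[0.6876; -0.1215]  nu=[-3.8621]  x^+=[-1.6074, 3.0677]  P^+=[0.1633 -0.1286; -0.1286 2.5162]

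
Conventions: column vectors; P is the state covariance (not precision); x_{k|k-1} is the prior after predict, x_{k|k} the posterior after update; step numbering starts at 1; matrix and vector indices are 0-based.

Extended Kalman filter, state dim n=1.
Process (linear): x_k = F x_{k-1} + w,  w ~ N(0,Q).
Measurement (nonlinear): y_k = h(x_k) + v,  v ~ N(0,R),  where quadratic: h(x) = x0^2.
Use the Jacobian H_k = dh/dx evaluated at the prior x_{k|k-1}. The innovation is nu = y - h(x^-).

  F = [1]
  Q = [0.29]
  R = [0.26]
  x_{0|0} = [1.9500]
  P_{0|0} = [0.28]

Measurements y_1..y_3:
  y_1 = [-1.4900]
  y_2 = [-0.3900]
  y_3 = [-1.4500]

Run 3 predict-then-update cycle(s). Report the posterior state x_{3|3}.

x_post = [-0.5606]

step 1: x^-=[1.9500]  P^-=[0.5700]  H_jac=[3.9000]  S=[8.9297]  K=[0.2489]  nu=[-5.2925]  x^+=[0.6325]  P^+=[0.0166]
step 2: x^-=[0.6325]  P^-=[0.3066]  H_jac=[1.2649]  S=[0.7506]  K=[0.5167]  nu=[-0.7900]  x^+=[0.2243]  P^+=[0.1062]
step 3: x^-=[0.2243]  P^-=[0.3962]  H_jac=[0.4485]  S=[0.3397]  K=[0.5231]  nu=[-1.5003]  x^+=[-0.5606]  P^+=[0.3032]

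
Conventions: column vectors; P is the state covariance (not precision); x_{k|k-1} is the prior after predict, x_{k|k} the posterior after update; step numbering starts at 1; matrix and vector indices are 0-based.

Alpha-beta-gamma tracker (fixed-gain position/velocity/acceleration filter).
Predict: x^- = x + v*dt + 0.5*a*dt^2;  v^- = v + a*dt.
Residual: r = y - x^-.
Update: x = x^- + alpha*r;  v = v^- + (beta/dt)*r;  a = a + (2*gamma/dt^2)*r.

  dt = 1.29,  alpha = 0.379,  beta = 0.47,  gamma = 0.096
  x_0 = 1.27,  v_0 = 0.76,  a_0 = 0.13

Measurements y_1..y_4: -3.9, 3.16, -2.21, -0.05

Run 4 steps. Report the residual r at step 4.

step 1: x_pred=2.3586  r=-6.2586  x^+=-0.0134  v^+=-1.3526  a^+=-0.5921
step 2: x_pred=-2.2509  r=5.4109  x^+=-0.2002  v^+=-0.1450  a^+=0.0322
step 3: x_pred=-0.3604  r=-1.8496  x^+=-1.0614  v^+=-0.7773  a^+=-0.1812
step 4: x_pred=-2.2149  r=2.1649  x^+=-1.3944  v^+=-0.2223  a^+=0.0686

resid = 2.1649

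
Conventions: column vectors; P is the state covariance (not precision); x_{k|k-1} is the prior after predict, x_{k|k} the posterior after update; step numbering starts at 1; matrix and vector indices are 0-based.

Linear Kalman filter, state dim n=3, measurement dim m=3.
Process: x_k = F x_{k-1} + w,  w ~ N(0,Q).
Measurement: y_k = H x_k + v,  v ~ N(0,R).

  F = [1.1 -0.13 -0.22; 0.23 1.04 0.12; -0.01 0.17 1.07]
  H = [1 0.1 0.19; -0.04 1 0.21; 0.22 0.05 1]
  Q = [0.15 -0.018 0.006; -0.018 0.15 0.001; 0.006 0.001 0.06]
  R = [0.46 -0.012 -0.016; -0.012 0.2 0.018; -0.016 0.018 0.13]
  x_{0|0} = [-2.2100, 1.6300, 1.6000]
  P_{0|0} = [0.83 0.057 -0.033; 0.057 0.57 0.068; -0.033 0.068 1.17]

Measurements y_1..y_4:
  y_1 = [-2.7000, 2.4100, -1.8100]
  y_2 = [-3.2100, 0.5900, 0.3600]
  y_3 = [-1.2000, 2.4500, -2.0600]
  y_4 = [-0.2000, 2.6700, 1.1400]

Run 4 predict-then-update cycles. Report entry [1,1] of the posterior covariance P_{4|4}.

step 1: x^-=[-2.9949, 1.3789, 2.0112]  P^-=[1.2241 0.1282 -0.3313; 0.1282 0.8697 0.3207; -0.3313 0.3207 1.4413]  S=[1.6568 0.2118 0.2307; 0.2118 1.2652 0.7034; 0.2307 0.7034 1.5219]  K=[0.7319 -0.0443 -0.1270; 0.0824 0.7891 -0.1194; -0.1459 0.0129 0.9259]  nu=[-0.2251, 0.4890, -3.2313]  x^+=[-2.7709, 2.1319, -0.9414]  P^+=[0.3582 0.0172 -0.1087; 0.0172 0.1584 -0.0143; -0.1087 -0.0143 0.1476]
step 2: x^-=[-3.1180, 1.4669, -0.6172]  P^-=[0.6401 0.0612 -0.1586; 0.0612 0.3410 0.0048; -0.1586 0.0048 0.2306]  S=[1.0640 0.0355 0.0101; 0.0355 0.5520 0.0950; 0.0101 0.0950 0.3245]  K=[0.5803 -0.0236 -0.0564; 0.0703 0.6238 -0.0761; -0.1135 0.0112 0.6041]  nu=[-0.1214, -0.8720, 1.5898]  x^+=[-3.2575, 0.7934, 0.3473]  P^+=[0.2818 0.0153 -0.0798; 0.0153 0.1251 -0.0094; -0.0798 -0.0094 0.0986]
step 3: x^-=[-3.7629, 0.1175, 0.5391]  P^-=[0.5315 0.0467 -0.1126; 0.0467 0.3023 0.0054; -0.1126 0.0054 0.1747]  S=[0.9676 0.0287 0.0223; 0.0287 0.5112 0.0800; 0.0223 0.0800 0.2832]  K=[0.5330 -0.0248 -0.0114; 0.0643 0.5964 -0.0650; -0.0942 0.0127 0.5342]  nu=[2.4487, 2.0687, -1.7771]  x^+=[-2.4886, 1.6242, -0.6146]  P^+=[0.2572 0.0130 -0.0677; 0.0130 0.1194 -0.0076; -0.0677 -0.0076 0.0865]
step 4: x^-=[-2.8133, 1.0431, -0.3566]  P^-=[0.4961 0.0394 -0.0959; 0.0394 0.2946 0.0078; -0.0959 0.0078 0.1611]  S=[0.9366 0.0256 0.0290; 0.0256 0.5043 0.0781; 0.0290 0.0781 0.2753]  K=[0.5149 -0.0286 0.0091; 0.0609 0.5907 -0.0605; -0.0852 0.0148 0.5148]  nu=[2.5768, 1.5893, 2.0634]  x^+=[-1.5131, 2.0138, 0.5095]  P^+=[0.2478 0.0113 -0.0627; 0.0113 0.1182 -0.0066; -0.0627 -0.0066 0.0827]

P_post[1,1] = 0.1182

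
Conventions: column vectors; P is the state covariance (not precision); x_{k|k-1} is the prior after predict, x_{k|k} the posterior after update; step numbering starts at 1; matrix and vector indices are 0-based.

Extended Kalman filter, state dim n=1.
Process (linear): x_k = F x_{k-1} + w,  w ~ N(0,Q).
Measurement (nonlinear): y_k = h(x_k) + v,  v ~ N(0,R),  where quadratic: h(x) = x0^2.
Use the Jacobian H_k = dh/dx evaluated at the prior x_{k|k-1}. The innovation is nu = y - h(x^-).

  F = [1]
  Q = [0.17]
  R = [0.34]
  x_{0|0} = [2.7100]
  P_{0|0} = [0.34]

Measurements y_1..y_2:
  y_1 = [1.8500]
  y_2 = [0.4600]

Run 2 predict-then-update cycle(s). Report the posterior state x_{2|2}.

step 1: x^-=[2.7100]  P^-=[0.5100]  H_jac=[5.4200]  S=[15.3220]  K=[0.1804]  nu=[-5.4941]  x^+=[1.7188]  P^+=[0.0113]
step 2: x^-=[1.7188]  P^-=[0.1813]  H_jac=[3.4376]  S=[2.4827]  K=[0.2511]  nu=[-2.4943]  x^+=[1.0926]  P^+=[0.0248]

x_post = [1.0926]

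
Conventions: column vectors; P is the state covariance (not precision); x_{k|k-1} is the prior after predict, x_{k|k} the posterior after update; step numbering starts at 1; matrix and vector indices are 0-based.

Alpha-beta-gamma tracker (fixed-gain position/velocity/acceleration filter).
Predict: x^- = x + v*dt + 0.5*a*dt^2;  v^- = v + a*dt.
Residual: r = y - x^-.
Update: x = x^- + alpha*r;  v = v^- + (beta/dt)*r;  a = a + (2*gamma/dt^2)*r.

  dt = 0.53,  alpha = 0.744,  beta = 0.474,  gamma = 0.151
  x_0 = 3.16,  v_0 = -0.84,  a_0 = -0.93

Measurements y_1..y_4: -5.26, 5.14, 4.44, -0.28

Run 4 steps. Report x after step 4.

step 1: x_pred=2.5842  r=-7.8442  x^+=-3.2519  v^+=-8.3483  a^+=-9.3634
step 2: x_pred=-8.9916  r=14.1316  x^+=1.5223  v^+=-0.6725  a^+=5.8297
step 3: x_pred=1.9847  r=2.4553  x^+=3.8114  v^+=4.6131  a^+=8.4694
step 4: x_pred=7.4459  r=-7.7259  x^+=1.6978  v^+=2.1923  a^+=0.1631

x_post = 1.6978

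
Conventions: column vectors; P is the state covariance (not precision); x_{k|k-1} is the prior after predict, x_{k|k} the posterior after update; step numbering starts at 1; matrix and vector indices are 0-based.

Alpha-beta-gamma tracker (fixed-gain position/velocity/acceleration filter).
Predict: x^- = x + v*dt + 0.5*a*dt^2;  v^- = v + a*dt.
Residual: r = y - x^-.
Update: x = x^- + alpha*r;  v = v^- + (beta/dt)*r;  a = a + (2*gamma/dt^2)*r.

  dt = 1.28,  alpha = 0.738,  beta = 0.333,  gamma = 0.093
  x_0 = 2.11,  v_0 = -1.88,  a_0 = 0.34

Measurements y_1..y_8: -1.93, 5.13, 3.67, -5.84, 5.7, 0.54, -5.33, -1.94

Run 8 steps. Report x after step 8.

step 1: x_pred=-0.0179  r=-1.9121  x^+=-1.4290  v^+=-1.9423  a^+=0.1229
step 2: x_pred=-3.8144  r=8.9444  x^+=2.7866  v^+=0.5420  a^+=1.1383
step 3: x_pred=4.4129  r=-0.7429  x^+=3.8646  v^+=1.8058  a^+=1.0540
step 4: x_pred=7.0396  r=-12.8796  x^+=-2.4656  v^+=-0.1957  a^+=-0.4082
step 5: x_pred=-3.0504  r=8.7504  x^+=3.4074  v^+=1.5583  a^+=0.5852
step 6: x_pred=5.8815  r=-5.3415  x^+=1.9395  v^+=0.9178  a^+=-0.0211
step 7: x_pred=3.0969  r=-8.4269  x^+=-3.1221  v^+=-1.3016  a^+=-0.9778
step 8: x_pred=-5.5892  r=3.6492  x^+=-2.8961  v^+=-1.6038  a^+=-0.5635

x_post = -2.8961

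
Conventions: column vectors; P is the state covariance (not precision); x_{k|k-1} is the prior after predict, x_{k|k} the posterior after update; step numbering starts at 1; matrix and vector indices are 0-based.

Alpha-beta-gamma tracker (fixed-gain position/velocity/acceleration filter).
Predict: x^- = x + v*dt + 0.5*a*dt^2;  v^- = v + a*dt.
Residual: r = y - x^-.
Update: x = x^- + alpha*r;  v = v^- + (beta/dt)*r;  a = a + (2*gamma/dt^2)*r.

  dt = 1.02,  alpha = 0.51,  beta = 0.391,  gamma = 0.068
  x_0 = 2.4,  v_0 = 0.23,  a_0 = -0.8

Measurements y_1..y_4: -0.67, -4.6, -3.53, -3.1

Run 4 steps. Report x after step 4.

x_post = -6.6031

step 1: x_pred=2.2184  r=-2.8884  x^+=0.7453  v^+=-1.6932  a^+=-1.1776
step 2: x_pred=-1.5943  r=-3.0057  x^+=-3.1272  v^+=-4.0465  a^+=-1.5705
step 3: x_pred=-8.0716  r=4.5416  x^+=-5.7554  v^+=-3.9074  a^+=-0.9768
step 4: x_pred=-10.2491  r=7.1491  x^+=-6.6031  v^+=-2.1633  a^+=-0.0423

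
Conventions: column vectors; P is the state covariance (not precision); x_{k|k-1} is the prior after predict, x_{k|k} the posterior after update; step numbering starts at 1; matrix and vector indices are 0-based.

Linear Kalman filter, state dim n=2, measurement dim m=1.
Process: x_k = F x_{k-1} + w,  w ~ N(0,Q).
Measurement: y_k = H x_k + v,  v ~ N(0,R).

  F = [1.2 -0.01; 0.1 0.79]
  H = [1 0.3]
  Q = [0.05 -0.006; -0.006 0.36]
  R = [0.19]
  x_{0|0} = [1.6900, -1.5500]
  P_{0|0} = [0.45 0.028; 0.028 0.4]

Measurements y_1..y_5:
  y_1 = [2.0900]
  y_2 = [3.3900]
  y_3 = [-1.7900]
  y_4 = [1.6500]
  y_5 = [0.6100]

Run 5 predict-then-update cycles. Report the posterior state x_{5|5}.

step 1: x^-=[2.0435, -1.0555]  P^-=[0.6974 0.0714; 0.0714 0.6186]  S=[0.9859]  K=[0.7291; 0.2606]  nu=[0.3632]  x^+=[2.3083, -0.9609]  P^+=[0.1733 -0.1160; -0.1160 0.5516]
step 2: x^-=[2.7795, -0.5283]  P^-=[0.3024 -0.0994; -0.0994 0.6877]  S=[0.4947]  K=[0.5511; 0.2161]  nu=[0.7689]  x^+=[3.2033, -0.3620]  P^+=[0.1522 -0.1583; -0.1583 0.6646]
step 3: x^-=[3.8475, 0.0343]  P^-=[0.2730 -0.1429; -0.1429 0.7513]  S=[0.4449]  K=[0.5173; 0.1854]  nu=[-5.6478]  x^+=[0.9258, -1.0128]  P^+=[0.1540 -0.1856; -0.1856 0.7360]
step 4: x^-=[1.1211, -0.7075]  P^-=[0.2762 -0.1691; -0.1691 0.7915]  S=[0.4360]  K=[0.5172; 0.1569]  nu=[0.7411]  x^+=[1.5044, -0.5913]  P^+=[0.1596 -0.2044; -0.2044 0.7808]
step 5: x^-=[1.8112, -0.3166]  P^-=[0.2848 -0.1866; -0.1866 0.8166]  S=[0.4363]  K=[0.5244; 0.1337]  nu=[-1.1062]  x^+=[1.2311, -0.4646]  P^+=[0.1648 -0.2172; -0.2172 0.8088]

x_post = [1.2311, -0.4646]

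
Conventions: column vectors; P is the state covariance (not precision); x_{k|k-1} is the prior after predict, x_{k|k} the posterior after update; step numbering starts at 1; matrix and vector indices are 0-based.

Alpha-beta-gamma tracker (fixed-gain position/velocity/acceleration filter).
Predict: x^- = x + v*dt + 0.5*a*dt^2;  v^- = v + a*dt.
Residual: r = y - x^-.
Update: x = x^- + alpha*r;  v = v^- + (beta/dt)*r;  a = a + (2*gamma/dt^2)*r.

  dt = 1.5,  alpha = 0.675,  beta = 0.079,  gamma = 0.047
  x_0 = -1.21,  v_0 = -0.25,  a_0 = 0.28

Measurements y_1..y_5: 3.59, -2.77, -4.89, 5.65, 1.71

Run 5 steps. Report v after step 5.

v_post = 1.5476

step 1: x_pred=-1.2700  r=4.8600  x^+=2.0105  v^+=0.4260  a^+=0.4830
step 2: x_pred=3.1929  r=-5.9629  x^+=-0.8321  v^+=0.8365  a^+=0.2339
step 3: x_pred=0.6858  r=-5.5758  x^+=-3.0779  v^+=0.8937  a^+=0.0010
step 4: x_pred=-1.7362  r=7.3862  x^+=3.2495  v^+=1.2842  a^+=0.3096
step 5: x_pred=5.5240  r=-3.8140  x^+=2.9496  v^+=1.5476  a^+=0.1502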